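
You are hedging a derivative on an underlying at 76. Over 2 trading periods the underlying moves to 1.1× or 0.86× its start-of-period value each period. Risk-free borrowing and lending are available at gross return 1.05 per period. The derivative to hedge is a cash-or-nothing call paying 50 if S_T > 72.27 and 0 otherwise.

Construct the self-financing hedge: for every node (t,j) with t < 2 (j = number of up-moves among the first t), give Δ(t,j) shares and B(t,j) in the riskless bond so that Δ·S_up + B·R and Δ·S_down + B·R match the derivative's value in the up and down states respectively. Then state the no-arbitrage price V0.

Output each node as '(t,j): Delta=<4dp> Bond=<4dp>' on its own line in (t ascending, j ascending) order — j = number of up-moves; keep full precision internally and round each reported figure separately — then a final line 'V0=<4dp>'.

Risk-neutral probability p* = (R−d)/(u−d) = (1.05−0.86)/(1.1−0.86) = 0.7917.
At expiry t=2: V(2,0)=0.0000, V(2,1)=0.0000, V(2,2)=50.0000
  t=1,j=0: stock 65.3600 → up 71.8960 (V=0.0000), down 56.2096 (V=0.0000). Price 0.0000; hedge Δ=0.0000, bond B=0.0000.
  t=1,j=1: stock 83.6000 → up 91.9600 (V=50.0000), down 71.8960 (V=0.0000). Price 37.6984; hedge Δ=2.4920, bond B=-170.6349.
  t=0,j=0: stock 76.0000 → up 83.6000 (V=37.6984), down 65.3600 (V=0.0000). Price 28.4234; hedge Δ=2.0668, bond B=-128.6533.
Self-financing check: at every node Δ·S+B equals the discounted successor values.

(0,0): Delta=2.0668 Bond=-128.6533
(1,0): Delta=0.0000 Bond=0.0000
(1,1): Delta=2.4920 Bond=-170.6349
V0=28.4234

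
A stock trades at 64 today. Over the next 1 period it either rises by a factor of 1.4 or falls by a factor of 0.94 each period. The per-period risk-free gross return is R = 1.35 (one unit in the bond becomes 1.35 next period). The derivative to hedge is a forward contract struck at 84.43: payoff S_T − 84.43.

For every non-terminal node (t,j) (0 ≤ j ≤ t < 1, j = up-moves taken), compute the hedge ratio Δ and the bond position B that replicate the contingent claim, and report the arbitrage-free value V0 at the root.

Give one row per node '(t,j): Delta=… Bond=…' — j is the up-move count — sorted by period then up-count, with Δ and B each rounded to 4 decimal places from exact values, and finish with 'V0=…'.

(0,0): Delta=1.0000 Bond=-62.5407
V0=1.4593

The replicating-portfolio and risk-neutral prices coincide; use p* = (1.35−0.94)/(1.4−0.94) = 0.8913 for the latter.
At expiry t=1: V(1,0)=-24.2700, V(1,1)=5.1700
Node (0,0) S=64.0000: V=(p*·5.1700+(1−p*)·-24.2700)/1.35=1.4593; Δ=(5.1700−-24.2700)/(89.6000−60.1600)=1.0000; B=V−Δ·S=-62.5407
Self-financing check: at every node Δ·S+B equals the discounted successor values.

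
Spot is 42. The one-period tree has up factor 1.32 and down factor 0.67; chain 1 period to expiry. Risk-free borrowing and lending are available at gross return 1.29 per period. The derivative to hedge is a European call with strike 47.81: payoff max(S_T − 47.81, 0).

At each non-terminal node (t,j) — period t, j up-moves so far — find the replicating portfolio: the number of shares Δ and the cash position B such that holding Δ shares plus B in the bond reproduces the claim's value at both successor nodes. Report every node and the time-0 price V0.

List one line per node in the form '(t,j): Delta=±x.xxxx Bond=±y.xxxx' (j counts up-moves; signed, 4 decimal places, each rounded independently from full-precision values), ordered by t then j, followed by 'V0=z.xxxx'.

Since d<R<u, set p* = (R−d)/(u−d) = 0.9538; price each node as the discounted p*-expectation of its children.
At expiry t=1: V(1,0)=0.0000, V(1,1)=7.6300
  t=0,j=0: stock 42.0000 → up 55.4400 (V=7.6300), down 28.1400 (V=0.0000). Price 5.6417; hedge Δ=0.2795, bond B=-6.0967.
Self-financing check: at every node Δ·S+B equals the discounted successor values.

(0,0): Delta=0.2795 Bond=-6.0967
V0=5.6417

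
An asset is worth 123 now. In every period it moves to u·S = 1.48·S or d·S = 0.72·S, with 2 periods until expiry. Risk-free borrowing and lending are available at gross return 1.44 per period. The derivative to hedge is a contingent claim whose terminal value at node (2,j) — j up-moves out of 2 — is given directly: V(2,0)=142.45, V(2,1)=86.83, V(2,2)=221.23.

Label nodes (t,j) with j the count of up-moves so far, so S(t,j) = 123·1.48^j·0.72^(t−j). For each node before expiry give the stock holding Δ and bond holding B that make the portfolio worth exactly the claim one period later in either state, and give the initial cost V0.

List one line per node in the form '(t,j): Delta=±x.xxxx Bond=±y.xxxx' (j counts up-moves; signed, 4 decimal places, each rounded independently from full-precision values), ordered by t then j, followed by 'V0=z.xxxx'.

No-arbitrage ⇒ martingale measure with p* = (R−d)/(u−d) = 0.9474.
Terminal values V(2,·): V(2,0)=142.4500, V(2,1)=86.8300, V(2,2)=221.2300
(1,0): S=88.5600. Δ = (V_up−V_dn)/(S_up−S_dn) = (86.8300−142.4500)/(131.0688−63.7632) = -0.8264. V = [p*·86.8300 + (1−p*)·142.4500]/1.44 = 62.3315. B = V − Δ·S = 135.5157.
(1,1): S=182.0400. Δ = (V_up−V_dn)/(S_up−S_dn) = (221.2300−86.8300)/(269.4192−131.0688) = 0.9714. V = [p*·221.2300 + (1−p*)·86.8300]/1.44 = 148.7197. B = V − Δ·S = -28.1224.
(0,0): S=123.0000. Δ = (V_up−V_dn)/(S_up−S_dn) = (148.7197−62.3315)/(182.0400−88.5600) = 0.9241. V = [p*·148.7197 + (1−p*)·62.3315]/1.44 = 100.1201. B = V − Δ·S = -13.5485.
Each (Δ,B) replicates both successor values, so the strategy is self-financing and V0 is arbitrage-free.

(0,0): Delta=0.9241 Bond=-13.5485
(1,0): Delta=-0.8264 Bond=135.5157
(1,1): Delta=0.9714 Bond=-28.1224
V0=100.1201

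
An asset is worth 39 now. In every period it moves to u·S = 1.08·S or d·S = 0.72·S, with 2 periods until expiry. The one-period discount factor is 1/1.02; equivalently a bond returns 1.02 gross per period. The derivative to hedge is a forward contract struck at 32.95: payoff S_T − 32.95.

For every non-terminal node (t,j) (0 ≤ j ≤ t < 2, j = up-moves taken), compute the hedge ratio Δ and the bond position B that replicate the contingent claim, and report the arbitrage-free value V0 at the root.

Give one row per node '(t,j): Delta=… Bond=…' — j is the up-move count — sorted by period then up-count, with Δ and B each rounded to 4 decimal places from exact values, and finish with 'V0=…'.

Under the risk-neutral measure, an up-move has probability p* = (R−d)/(u−d) = 0.8333 and values discount at R = 1.02.
At expiry t=2: V(2,0)=-12.7324, V(2,1)=-2.6236, V(2,2)=12.5396
Node (1,0) S=28.0800: V=(p*·-2.6236+(1−p*)·-12.7324)/1.02=-4.2239; Δ=(-2.6236−-12.7324)/(30.3264−20.2176)=1.0000; B=V−Δ·S=-32.3039
Node (1,1) S=42.1200: V=(p*·12.5396+(1−p*)·-2.6236)/1.02=9.8161; Δ=(12.5396−-2.6236)/(45.4896−30.3264)=1.0000; B=V−Δ·S=-32.3039
Node (0,0) S=39.0000: V=(p*·9.8161+(1−p*)·-4.2239)/1.02=7.3295; Δ=(9.8161−-4.2239)/(42.1200−28.0800)=1.0000; B=V−Δ·S=-31.6705
The time-0 hedge costs 7.3295, which is the no-arbitrage price.

(0,0): Delta=1.0000 Bond=-31.6705
(1,0): Delta=1.0000 Bond=-32.3039
(1,1): Delta=1.0000 Bond=-32.3039
V0=7.3295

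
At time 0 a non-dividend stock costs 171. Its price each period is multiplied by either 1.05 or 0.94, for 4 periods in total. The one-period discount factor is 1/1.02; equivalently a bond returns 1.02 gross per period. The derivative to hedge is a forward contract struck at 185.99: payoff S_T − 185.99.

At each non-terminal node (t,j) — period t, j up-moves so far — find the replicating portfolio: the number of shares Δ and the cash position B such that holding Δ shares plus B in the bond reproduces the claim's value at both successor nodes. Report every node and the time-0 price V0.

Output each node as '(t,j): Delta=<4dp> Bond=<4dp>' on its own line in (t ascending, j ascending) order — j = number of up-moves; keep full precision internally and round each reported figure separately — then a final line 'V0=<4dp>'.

(0,0): Delta=1.0000 Bond=-171.8260
(1,0): Delta=1.0000 Bond=-175.2625
(1,1): Delta=1.0000 Bond=-175.2625
(2,0): Delta=1.0000 Bond=-178.7678
(2,1): Delta=1.0000 Bond=-178.7678
(2,2): Delta=1.0000 Bond=-178.7678
(3,0): Delta=1.0000 Bond=-182.3431
(3,1): Delta=1.0000 Bond=-182.3431
(3,2): Delta=1.0000 Bond=-182.3431
(3,3): Delta=1.0000 Bond=-182.3431
V0=-0.8260

Since d<R<u, set p* = (R−d)/(u−d) = 0.7273; price each node as the discounted p*-expectation of its children.
At expiry t=4: V(4,0)=-52.4819, V(4,1)=-36.8586, V(4,2)=-19.4071, V(4,3)=0.0866, V(4,4)=21.8616
Node (3,0) S=142.0299: V=(p*·-36.8586+(1−p*)·-52.4819)/1.02=-40.3133; Δ=(-36.8586−-52.4819)/(149.1314−133.5081)=1.0000; B=V−Δ·S=-182.3431
Node (3,1) S=158.6504: V=(p*·-19.4071+(1−p*)·-36.8586)/1.02=-23.6928; Δ=(-19.4071−-36.8586)/(166.5829−149.1314)=1.0000; B=V−Δ·S=-182.3431
Node (3,2) S=177.2158: V=(p*·0.0866+(1−p*)·-19.4071)/1.02=-5.1273; Δ=(0.0866−-19.4071)/(186.0766−166.5829)=1.0000; B=V−Δ·S=-182.3431
Node (3,3) S=197.9539: V=(p*·21.8616+(1−p*)·0.0866)/1.02=15.6107; Δ=(21.8616−0.0866)/(207.8516−186.0766)=1.0000; B=V−Δ·S=-182.3431
Node (2,0) S=151.0956: V=(p*·-23.6928+(1−p*)·-40.3133)/1.02=-27.6722; Δ=(-23.6928−-40.3133)/(158.6504−142.0299)=1.0000; B=V−Δ·S=-178.7678
Node (2,1) S=168.7770: V=(p*·-5.1273+(1−p*)·-23.6928)/1.02=-9.9908; Δ=(-5.1273−-23.6928)/(177.2159−158.6504)=1.0000; B=V−Δ·S=-178.7678
Node (2,2) S=188.5275: V=(p*·15.6107+(1−p*)·-5.1273)/1.02=9.7597; Δ=(15.6107−-5.1273)/(197.9539−177.2158)=1.0000; B=V−Δ·S=-178.7678
Node (1,0) S=160.7400: V=(p*·-9.9908+(1−p*)·-27.6722)/1.02=-14.5225; Δ=(-9.9908−-27.6722)/(168.7770−151.0956)=1.0000; B=V−Δ·S=-175.2625
Node (1,1) S=179.5500: V=(p*·9.7597+(1−p*)·-9.9908)/1.02=4.2875; Δ=(9.7597−-9.9908)/(188.5275−168.7770)=1.0000; B=V−Δ·S=-175.2625
Node (0,0) S=171.0000: V=(p*·4.2875+(1−p*)·-14.5225)/1.02=-0.8260; Δ=(4.2875−-14.5225)/(179.5500−160.7400)=1.0000; B=V−Δ·S=-171.8260
Root portfolio cost Δ·171+B reproduces V0=-0.8260.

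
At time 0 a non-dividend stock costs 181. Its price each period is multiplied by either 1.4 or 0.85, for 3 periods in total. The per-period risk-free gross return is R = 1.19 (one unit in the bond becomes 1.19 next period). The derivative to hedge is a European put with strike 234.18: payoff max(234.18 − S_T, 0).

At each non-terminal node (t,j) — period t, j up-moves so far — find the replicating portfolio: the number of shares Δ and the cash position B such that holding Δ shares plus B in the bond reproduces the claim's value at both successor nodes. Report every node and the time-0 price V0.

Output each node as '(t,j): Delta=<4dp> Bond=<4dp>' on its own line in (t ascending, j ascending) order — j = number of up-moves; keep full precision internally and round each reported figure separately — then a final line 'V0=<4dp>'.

Since d<R<u, set p* = (R−d)/(u−d) = 0.6182; price each node as the discounted p*-expectation of its children.
Payoff layer (t=3): V(3,0)=123.0234, V(3,1)=51.0985, V(3,2)=0.0000, V(3,3)=0.0000
Node (2,0) S=130.7725: V=(p*·51.0985+(1−p*)·123.0234)/1.19=66.0174; Δ=(51.0985−123.0234)/(183.0815−111.1566)=-1.0000; B=V−Δ·S=196.7899
Node (2,1) S=215.3900: V=(p*·0.0000+(1−p*)·51.0985)/1.19=16.3952; Δ=(0.0000−51.0985)/(301.5460−183.0815)=-0.4313; B=V−Δ·S=109.3016
Node (2,2) S=354.7600: V=(p*·0.0000+(1−p*)·0.0000)/1.19=0.0000; Δ=(0.0000−0.0000)/(496.6640−301.5460)=0.0000; B=V−Δ·S=0.0000
Node (1,0) S=153.8500: V=(p*·16.3952+(1−p*)·66.0174)/1.19=29.6991; Δ=(16.3952−66.0174)/(215.3900−130.7725)=-0.5864; B=V−Δ·S=119.9212
Node (1,1) S=253.4000: V=(p*·0.0000+(1−p*)·16.3952)/1.19=5.2605; Δ=(0.0000−16.3952)/(354.7600−215.3900)=-0.1176; B=V−Δ·S=35.0700
Node (0,0) S=181.0000: V=(p*·5.2605+(1−p*)·29.6991)/1.19=12.2618; Δ=(5.2605−29.6991)/(253.4000−153.8500)=-0.2455; B=V−Δ·S=56.6956
Self-financing check: at every node Δ·S+B equals the discounted successor values.

(0,0): Delta=-0.2455 Bond=56.6956
(1,0): Delta=-0.5864 Bond=119.9212
(1,1): Delta=-0.1176 Bond=35.0700
(2,0): Delta=-1.0000 Bond=196.7899
(2,1): Delta=-0.4313 Bond=109.3016
(2,2): Delta=0.0000 Bond=0.0000
V0=12.2618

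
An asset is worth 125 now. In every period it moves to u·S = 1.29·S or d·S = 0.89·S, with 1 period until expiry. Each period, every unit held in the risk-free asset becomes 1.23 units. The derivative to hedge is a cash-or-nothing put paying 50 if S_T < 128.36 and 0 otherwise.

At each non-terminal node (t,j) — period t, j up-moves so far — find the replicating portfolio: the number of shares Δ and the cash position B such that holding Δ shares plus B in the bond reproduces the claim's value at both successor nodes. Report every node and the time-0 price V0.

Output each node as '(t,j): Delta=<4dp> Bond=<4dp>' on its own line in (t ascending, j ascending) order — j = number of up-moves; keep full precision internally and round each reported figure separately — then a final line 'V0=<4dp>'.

(0,0): Delta=-1.0000 Bond=131.0976
V0=6.0976

Since d<R<u, set p* = (R−d)/(u−d) = 0.8500; price each node as the discounted p*-expectation of its children.
At expiry t=1: V(1,0)=50.0000, V(1,1)=0.0000
  t=0,j=0: stock 125.0000 → up 161.2500 (V=0.0000), down 111.2500 (V=50.0000). Price 6.0976; hedge Δ=-1.0000, bond B=131.0976.
Each (Δ,B) replicates both successor values, so the strategy is self-financing and V0 is arbitrage-free.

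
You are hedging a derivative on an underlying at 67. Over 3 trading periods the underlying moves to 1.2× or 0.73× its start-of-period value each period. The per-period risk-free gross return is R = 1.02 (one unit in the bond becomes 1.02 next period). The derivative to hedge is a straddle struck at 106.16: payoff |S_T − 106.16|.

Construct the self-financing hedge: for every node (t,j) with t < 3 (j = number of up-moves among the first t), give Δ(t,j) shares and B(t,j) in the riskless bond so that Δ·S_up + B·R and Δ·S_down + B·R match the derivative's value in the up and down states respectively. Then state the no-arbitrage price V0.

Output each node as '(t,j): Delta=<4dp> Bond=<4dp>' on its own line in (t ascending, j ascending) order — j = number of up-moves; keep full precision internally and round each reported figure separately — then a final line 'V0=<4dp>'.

(0,0): Delta=-0.7765 Bond=89.3205
(1,0): Delta=-1.0000 Bond=102.0377
(1,1): Delta=-0.6921 Bond=84.3223
(2,0): Delta=-1.0000 Bond=104.0784
(2,1): Delta=-1.0000 Bond=104.0784
(2,2): Delta=-0.5759 Bond=74.7932
V0=37.2941

Risk-neutral probability p* = (R−d)/(u−d) = (1.02−0.73)/(1.2−0.73) = 0.6170.
Terminal payoffs: V(3,0)=80.0959, V(3,1)=63.3148, V(3,2)=35.7296, V(3,3)=9.6160
  t=2,j=0: stock 35.7043 → up 42.8452 (V=63.3148), down 26.0641 (V=80.0959). Price 68.3741; hedge Δ=-1.0000, bond B=104.0784.
  t=2,j=1: stock 58.6920 → up 70.4304 (V=35.7296), down 42.8452 (V=63.3148). Price 45.3864; hedge Δ=-1.0000, bond B=104.0784.
  t=2,j=2: stock 96.4800 → up 115.7760 (V=9.6160), down 70.4304 (V=35.7296). Price 19.2323; hedge Δ=-0.5759, bond B=74.7932.
  t=1,j=0: stock 48.9100 → up 58.6920 (V=45.3864), down 35.7043 (V=68.3741). Price 53.1277; hedge Δ=-1.0000, bond B=102.0377.
  t=1,j=1: stock 80.4000 → up 96.4800 (V=19.2323), down 58.6920 (V=45.3864). Price 28.6753; hedge Δ=-0.6921, bond B=84.3223.
  t=0,j=0: stock 67.0000 → up 80.4000 (V=28.6753), down 48.9100 (V=53.1277). Price 37.2941; hedge Δ=-0.7765, bond B=89.3205.
Check: Δ(0,0)·S0 + B(0,0) = 37.2941 = V0.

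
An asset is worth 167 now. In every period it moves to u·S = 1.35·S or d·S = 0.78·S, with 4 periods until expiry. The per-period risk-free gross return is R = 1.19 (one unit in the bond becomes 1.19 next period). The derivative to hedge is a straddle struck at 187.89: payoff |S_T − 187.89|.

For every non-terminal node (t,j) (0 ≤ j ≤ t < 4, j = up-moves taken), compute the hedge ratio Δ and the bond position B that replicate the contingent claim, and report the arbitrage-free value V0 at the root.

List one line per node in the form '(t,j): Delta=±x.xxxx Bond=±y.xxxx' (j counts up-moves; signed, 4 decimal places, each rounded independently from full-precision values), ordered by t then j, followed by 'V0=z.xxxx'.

(0,0): Delta=0.8070 Bond=-54.8906
(1,0): Delta=0.3050 Bond=0.0763
(1,1): Delta=0.9202 Bond=-90.8402
(2,0): Delta=-1.0000 Bond=132.6813
(2,1): Delta=0.5992 Bond=-51.6518
(2,2): Delta=0.9926 Bond=-130.1284
(3,0): Delta=-1.0000 Bond=157.8908
(3,1): Delta=-1.0000 Bond=157.8908
(3,2): Delta=0.9598 Bond=-147.0681
(3,3): Delta=1.0000 Bond=-157.8908
V0=79.8837

The replicating-portfolio and risk-neutral prices coincide; use p* = (1.19−0.78)/(1.35−0.78) = 0.7193 for the latter.
Terminal payoffs: V(4,0)=126.0749, V(4,1)=80.9023, V(4,2)=2.7189, V(4,3)=132.5984, V(4,4)=366.8015
Node (3,0) S=79.2502: V=(p*·80.9023+(1−p*)·126.0749)/1.19=78.6406; Δ=(80.9023−126.0749)/(106.9877−61.8151)=-1.0000; B=V−Δ·S=157.8908
Node (3,1) S=137.1638: V=(p*·2.7189+(1−p*)·80.9023)/1.19=20.7270; Δ=(2.7189−80.9023)/(185.1711−106.9877)=-1.0000; B=V−Δ·S=157.8908
Node (3,2) S=237.3989: V=(p*·132.5984+(1−p*)·2.7189)/1.19=80.7908; Δ=(132.5984−2.7189)/(320.4884−185.1711)=0.9598; B=V−Δ·S=-147.0681
Node (3,3) S=410.8826: V=(p*·366.8015+(1−p*)·132.5984)/1.19=252.9919; Δ=(366.8015−132.5984)/(554.6915−320.4884)=1.0000; B=V−Δ·S=-157.8908
Node (2,0) S=101.6028: V=(p*·20.7270+(1−p*)·78.6406)/1.19=31.0785; Δ=(20.7270−78.6406)/(137.1638−79.2502)=-1.0000; B=V−Δ·S=132.6813
Node (2,1) S=175.8510: V=(p*·80.7908+(1−p*)·20.7270)/1.19=53.7233; Δ=(80.7908−20.7270)/(237.3989−137.1638)=0.5992; B=V−Δ·S=-51.6518
Node (2,2) S=304.3575: V=(p*·252.9919+(1−p*)·80.7908)/1.19=171.9788; Δ=(252.9919−80.7908)/(410.8826−237.3989)=0.9926; B=V−Δ·S=-130.1284
Node (1,0) S=130.2600: V=(p*·53.7233+(1−p*)·31.0785)/1.19=39.8041; Δ=(53.7233−31.0785)/(175.8510−101.6028)=0.3050; B=V−Δ·S=0.0763
Node (1,1) S=225.4500: V=(p*·171.9788+(1−p*)·53.7233)/1.19=116.6254; Δ=(171.9788−53.7233)/(304.3575−175.8510)=0.9202; B=V−Δ·S=-90.8402
Node (0,0) S=167.0000: V=(p*·116.6254+(1−p*)·39.8041)/1.19=79.8837; Δ=(116.6254−39.8041)/(225.4500−130.2600)=0.8070; B=V−Δ·S=-54.8906
Root portfolio cost Δ·167+B reproduces V0=79.8837.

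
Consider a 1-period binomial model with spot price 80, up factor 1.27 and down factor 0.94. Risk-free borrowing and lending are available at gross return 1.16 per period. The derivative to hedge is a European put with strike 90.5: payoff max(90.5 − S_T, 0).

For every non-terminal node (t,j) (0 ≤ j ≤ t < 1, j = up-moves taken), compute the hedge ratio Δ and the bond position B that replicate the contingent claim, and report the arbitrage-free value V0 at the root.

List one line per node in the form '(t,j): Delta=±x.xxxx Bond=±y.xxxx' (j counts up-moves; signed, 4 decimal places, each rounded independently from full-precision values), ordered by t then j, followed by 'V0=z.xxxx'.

(0,0): Delta=-0.5795 Bond=50.7602
V0=4.3966

Since d<R<u, set p* = (R−d)/(u−d) = 0.6667; price each node as the discounted p*-expectation of its children.
At expiry t=1: V(1,0)=15.3000, V(1,1)=0.0000
(0,0): S=80.0000. Δ = (V_up−V_dn)/(S_up−S_dn) = (0.0000−15.3000)/(101.6000−75.2000) = -0.5795. V = [p*·0.0000 + (1−p*)·15.3000]/1.16 = 4.3966. B = V − Δ·S = 50.7602.
Each (Δ,B) replicates both successor values, so the strategy is self-financing and V0 is arbitrage-free.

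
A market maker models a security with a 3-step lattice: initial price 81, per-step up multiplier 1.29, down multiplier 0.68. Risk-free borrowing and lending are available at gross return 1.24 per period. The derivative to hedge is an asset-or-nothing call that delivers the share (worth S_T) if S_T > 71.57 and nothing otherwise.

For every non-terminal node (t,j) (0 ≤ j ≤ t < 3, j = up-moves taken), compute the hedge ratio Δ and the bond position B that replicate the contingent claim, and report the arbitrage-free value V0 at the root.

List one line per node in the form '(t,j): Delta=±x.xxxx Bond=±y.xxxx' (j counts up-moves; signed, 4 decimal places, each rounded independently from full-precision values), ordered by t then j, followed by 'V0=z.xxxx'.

Under the risk-neutral measure, an up-move has probability p* = (R−d)/(u−d) = 0.9180 and values discount at R = 1.24.
At expiry t=3: V(3,0)=0.0000, V(3,1)=0.0000, V(3,2)=91.6586, V(3,3)=173.8818
(2,0): S=37.4544. Δ = (V_up−V_dn)/(S_up−S_dn) = (0.0000−0.0000)/(48.3162−25.4690) = 0.0000. V = [p*·0.0000 + (1−p*)·0.0000]/1.24 = 0.0000. B = V − Δ·S = 0.0000.
(2,1): S=71.0532. Δ = (V_up−V_dn)/(S_up−S_dn) = (91.6586−0.0000)/(91.6586−48.3162) = 2.1148. V = [p*·91.6586 + (1−p*)·0.0000]/1.24 = 67.8594. B = V − Δ·S = -82.4007.
(2,2): S=134.7921. Δ = (V_up−V_dn)/(S_up−S_dn) = (173.8818−91.6586)/(173.8818−91.6586) = 1.0000. V = [p*·173.8818 + (1−p*)·91.6586]/1.24 = 134.7921. B = V − Δ·S = 0.0000.
(1,0): S=55.0800. Δ = (V_up−V_dn)/(S_up−S_dn) = (67.8594−0.0000)/(71.0532−37.4544) = 2.0197. V = [p*·67.8594 + (1−p*)·0.0000]/1.24 = 50.2396. B = V − Δ·S = -61.0053.
(1,1): S=104.4900. Δ = (V_up−V_dn)/(S_up−S_dn) = (134.7921−67.8594)/(134.7921−71.0532) = 1.0501. V = [p*·134.7921 + (1−p*)·67.8594]/1.24 = 104.2789. B = V − Δ·S = -5.4469.
(0,0): S=81.0000. Δ = (V_up−V_dn)/(S_up−S_dn) = (104.2789−50.2396)/(104.4900−55.0800) = 1.0937. V = [p*·104.2789 + (1−p*)·50.2396]/1.24 = 80.5237. B = V − Δ·S = -8.0652.
Each (Δ,B) replicates both successor values, so the strategy is self-financing and V0 is arbitrage-free.

(0,0): Delta=1.0937 Bond=-8.0652
(1,0): Delta=2.0197 Bond=-61.0053
(1,1): Delta=1.0501 Bond=-5.4469
(2,0): Delta=0.0000 Bond=0.0000
(2,1): Delta=2.1148 Bond=-82.4007
(2,2): Delta=1.0000 Bond=0.0000
V0=80.5237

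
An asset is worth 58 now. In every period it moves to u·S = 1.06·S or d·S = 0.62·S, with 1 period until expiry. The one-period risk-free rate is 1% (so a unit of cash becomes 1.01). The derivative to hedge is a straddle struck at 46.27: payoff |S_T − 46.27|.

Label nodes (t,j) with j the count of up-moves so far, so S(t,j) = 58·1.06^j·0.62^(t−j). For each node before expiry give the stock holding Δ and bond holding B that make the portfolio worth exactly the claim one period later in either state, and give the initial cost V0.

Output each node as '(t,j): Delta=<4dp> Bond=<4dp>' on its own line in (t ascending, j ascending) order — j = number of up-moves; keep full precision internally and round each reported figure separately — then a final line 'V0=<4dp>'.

(0,0): Delta=0.1920 Bond=3.3717
V0=14.5081

The replicating-portfolio and risk-neutral prices coincide; use p* = (1.01−0.62)/(1.06−0.62) = 0.8864 for the latter.
Terminal payoffs: V(1,0)=10.3100, V(1,1)=15.2100
  t=0,j=0: stock 58.0000 → up 61.4800 (V=15.2100), down 35.9600 (V=10.3100). Price 14.5081; hedge Δ=0.1920, bond B=3.3717.
Each (Δ,B) replicates both successor values, so the strategy is self-financing and V0 is arbitrage-free.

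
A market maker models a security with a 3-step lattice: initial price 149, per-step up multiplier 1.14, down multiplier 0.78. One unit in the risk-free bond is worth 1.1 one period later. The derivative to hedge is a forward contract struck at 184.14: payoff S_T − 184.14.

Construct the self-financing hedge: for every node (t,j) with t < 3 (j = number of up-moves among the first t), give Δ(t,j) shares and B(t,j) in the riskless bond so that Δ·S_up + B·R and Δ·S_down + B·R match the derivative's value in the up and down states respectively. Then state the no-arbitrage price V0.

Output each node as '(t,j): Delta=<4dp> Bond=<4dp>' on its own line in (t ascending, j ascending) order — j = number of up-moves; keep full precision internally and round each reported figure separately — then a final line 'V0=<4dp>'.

(0,0): Delta=1.0000 Bond=-138.3471
(1,0): Delta=1.0000 Bond=-152.1818
(1,1): Delta=1.0000 Bond=-152.1818
(2,0): Delta=1.0000 Bond=-167.4000
(2,1): Delta=1.0000 Bond=-167.4000
(2,2): Delta=1.0000 Bond=-167.4000
V0=10.6529

No-arbitrage ⇒ martingale measure with p* = (R−d)/(u−d) = 0.8889.
Terminal values V(3,·): V(3,0)=-113.4318, V(3,1)=-80.7972, V(3,2)=-33.1005, V(3,3)=36.6101
  t=2,j=0: stock 90.6516 → up 103.3428 (V=-80.7972), down 70.7082 (V=-113.4318). Price -76.7484; hedge Δ=1.0000, bond B=-167.4000.
  t=2,j=1: stock 132.4908 → up 151.0395 (V=-33.1005), down 103.3428 (V=-80.7972). Price -34.9092; hedge Δ=1.0000, bond B=-167.4000.
  t=2,j=2: stock 193.6404 → up 220.7501 (V=36.6101), down 151.0395 (V=-33.1005). Price 26.2404; hedge Δ=1.0000, bond B=-167.4000.
  t=1,j=0: stock 116.2200 → up 132.4908 (V=-34.9092), down 90.6516 (V=-76.7484). Price -35.9618; hedge Δ=1.0000, bond B=-152.1818.
  t=1,j=1: stock 169.8600 → up 193.6404 (V=26.2404), down 132.4908 (V=-34.9092). Price 17.6782; hedge Δ=1.0000, bond B=-152.1818.
  t=0,j=0: stock 149.0000 → up 169.8600 (V=17.6782), down 116.2200 (V=-35.9618). Price 10.6529; hedge Δ=1.0000, bond B=-138.3471.
Root portfolio cost Δ·149+B reproduces V0=10.6529.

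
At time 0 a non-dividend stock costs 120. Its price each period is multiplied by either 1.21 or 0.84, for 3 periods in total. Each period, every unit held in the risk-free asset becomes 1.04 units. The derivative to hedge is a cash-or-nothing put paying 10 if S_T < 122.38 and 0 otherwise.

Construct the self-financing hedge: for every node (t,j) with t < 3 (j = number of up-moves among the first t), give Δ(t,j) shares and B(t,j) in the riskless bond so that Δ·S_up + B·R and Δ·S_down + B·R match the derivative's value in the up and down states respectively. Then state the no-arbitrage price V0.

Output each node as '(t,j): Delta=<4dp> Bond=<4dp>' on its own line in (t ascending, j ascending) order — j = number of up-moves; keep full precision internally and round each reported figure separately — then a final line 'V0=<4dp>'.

No-arbitrage ⇒ martingale measure with p* = (R−d)/(u−d) = 0.5405.
At expiry t=3: V(3,0)=10.0000, V(3,1)=10.0000, V(3,2)=0.0000, V(3,3)=0.0000
(2,0): S=84.6720. Δ = (V_up−V_dn)/(S_up−S_dn) = (10.0000−10.0000)/(102.4531−71.1245) = 0.0000. V = [p*·10.0000 + (1−p*)·10.0000]/1.04 = 9.6154. B = V − Δ·S = 9.6154.
(2,1): S=121.9680. Δ = (V_up−V_dn)/(S_up−S_dn) = (0.0000−10.0000)/(147.5813−102.4531) = -0.2216. V = [p*·0.0000 + (1−p*)·10.0000]/1.04 = 4.4179. B = V − Δ·S = 31.4449.
(2,2): S=175.6920. Δ = (V_up−V_dn)/(S_up−S_dn) = (0.0000−0.0000)/(212.5873−147.5813) = 0.0000. V = [p*·0.0000 + (1−p*)·0.0000]/1.04 = 0.0000. B = V − Δ·S = 0.0000.
(1,0): S=100.8000. Δ = (V_up−V_dn)/(S_up−S_dn) = (4.4179−9.6154)/(121.9680−84.6720) = -0.1394. V = [p*·4.4179 + (1−p*)·9.6154]/1.04 = 6.5442. B = V − Δ·S = 20.5915.
(1,1): S=145.2000. Δ = (V_up−V_dn)/(S_up−S_dn) = (0.0000−4.4179)/(175.6920−121.9680) = -0.0822. V = [p*·0.0000 + (1−p*)·4.4179]/1.04 = 1.9518. B = V − Δ·S = 13.8920.
(0,0): S=120.0000. Δ = (V_up−V_dn)/(S_up−S_dn) = (1.9518−6.5442)/(145.2000−100.8000) = -0.1034. V = [p*·1.9518 + (1−p*)·6.5442]/1.04 = 3.9056. B = V − Δ·S = 16.3174.
Check: Δ(0,0)·S0 + B(0,0) = 3.9056 = V0.

(0,0): Delta=-0.1034 Bond=16.3174
(1,0): Delta=-0.1394 Bond=20.5915
(1,1): Delta=-0.0822 Bond=13.8920
(2,0): Delta=0.0000 Bond=9.6154
(2,1): Delta=-0.2216 Bond=31.4449
(2,2): Delta=0.0000 Bond=0.0000
V0=3.9056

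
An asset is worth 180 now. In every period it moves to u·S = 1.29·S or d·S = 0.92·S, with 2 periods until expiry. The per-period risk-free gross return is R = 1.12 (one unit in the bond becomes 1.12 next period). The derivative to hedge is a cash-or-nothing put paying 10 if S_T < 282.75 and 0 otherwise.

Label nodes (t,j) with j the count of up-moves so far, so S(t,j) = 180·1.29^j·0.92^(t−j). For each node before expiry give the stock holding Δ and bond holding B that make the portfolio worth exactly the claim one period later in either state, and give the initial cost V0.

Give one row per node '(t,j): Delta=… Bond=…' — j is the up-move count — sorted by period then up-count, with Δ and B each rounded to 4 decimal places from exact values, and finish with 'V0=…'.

The replicating-portfolio and risk-neutral prices coincide; use p* = (1.12−0.92)/(1.29−0.92) = 0.5405 for the latter.
Terminal values V(2,·): V(2,0)=10.0000, V(2,1)=10.0000, V(2,2)=0.0000
Node (1,0) S=165.6000: V=(p*·10.0000+(1−p*)·10.0000)/1.12=8.9286; Δ=(10.0000−10.0000)/(213.6240−152.3520)=0.0000; B=V−Δ·S=8.9286
Node (1,1) S=232.2000: V=(p*·0.0000+(1−p*)·10.0000)/1.12=4.1023; Δ=(0.0000−10.0000)/(299.5380−213.6240)=-0.1164; B=V−Δ·S=31.1293
Node (0,0) S=180.0000: V=(p*·4.1023+(1−p*)·8.9286)/1.12=5.6427; Δ=(4.1023−8.9286)/(232.2000−165.6000)=-0.0725; B=V−Δ·S=18.6866
Root portfolio cost Δ·180+B reproduces V0=5.6427.

(0,0): Delta=-0.0725 Bond=18.6866
(1,0): Delta=0.0000 Bond=8.9286
(1,1): Delta=-0.1164 Bond=31.1293
V0=5.6427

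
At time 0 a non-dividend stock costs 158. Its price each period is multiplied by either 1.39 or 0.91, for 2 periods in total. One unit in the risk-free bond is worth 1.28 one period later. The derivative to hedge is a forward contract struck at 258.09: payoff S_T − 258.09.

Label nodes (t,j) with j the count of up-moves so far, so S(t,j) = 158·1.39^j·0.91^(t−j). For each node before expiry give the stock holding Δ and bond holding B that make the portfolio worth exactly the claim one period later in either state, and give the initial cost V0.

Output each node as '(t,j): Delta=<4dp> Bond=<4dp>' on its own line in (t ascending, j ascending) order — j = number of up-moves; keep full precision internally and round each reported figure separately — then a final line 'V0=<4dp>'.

(0,0): Delta=1.0000 Bond=-157.5256
(1,0): Delta=1.0000 Bond=-201.6328
(1,1): Delta=1.0000 Bond=-201.6328
V0=0.4744

The replicating-portfolio and risk-neutral prices coincide; use p* = (1.28−0.91)/(1.39−0.91) = 0.7708 for the latter.
At expiry t=2: V(2,0)=-127.2502, V(2,1)=-58.2358, V(2,2)=47.1818
  t=1,j=0: stock 143.7800 → up 199.8542 (V=-58.2358), down 130.8398 (V=-127.2502). Price -57.8528; hedge Δ=1.0000, bond B=-201.6328.
  t=1,j=1: stock 219.6200 → up 305.2718 (V=47.1818), down 199.8542 (V=-58.2358). Price 17.9872; hedge Δ=1.0000, bond B=-201.6328.
  t=0,j=0: stock 158.0000 → up 219.6200 (V=17.9872), down 143.7800 (V=-57.8528). Price 0.4744; hedge Δ=1.0000, bond B=-157.5256.
Self-financing check: at every node Δ·S+B equals the discounted successor values.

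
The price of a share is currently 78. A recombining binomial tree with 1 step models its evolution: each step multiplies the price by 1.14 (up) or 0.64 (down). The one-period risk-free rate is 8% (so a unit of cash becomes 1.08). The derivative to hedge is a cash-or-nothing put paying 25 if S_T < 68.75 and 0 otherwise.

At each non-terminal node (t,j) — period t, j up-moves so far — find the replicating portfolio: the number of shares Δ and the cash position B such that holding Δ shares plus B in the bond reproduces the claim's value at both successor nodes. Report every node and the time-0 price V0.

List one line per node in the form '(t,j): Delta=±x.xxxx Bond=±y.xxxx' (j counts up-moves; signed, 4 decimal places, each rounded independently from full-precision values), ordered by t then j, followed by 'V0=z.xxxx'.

The replicating-portfolio and risk-neutral prices coincide; use p* = (1.08−0.64)/(1.14−0.64) = 0.8800 for the latter.
At expiry t=1: V(1,0)=25.0000, V(1,1)=0.0000
Node (0,0) S=78.0000: V=(p*·0.0000+(1−p*)·25.0000)/1.08=2.7778; Δ=(0.0000−25.0000)/(88.9200−49.9200)=-0.6410; B=V−Δ·S=52.7778
Self-financing check: at every node Δ·S+B equals the discounted successor values.

(0,0): Delta=-0.6410 Bond=52.7778
V0=2.7778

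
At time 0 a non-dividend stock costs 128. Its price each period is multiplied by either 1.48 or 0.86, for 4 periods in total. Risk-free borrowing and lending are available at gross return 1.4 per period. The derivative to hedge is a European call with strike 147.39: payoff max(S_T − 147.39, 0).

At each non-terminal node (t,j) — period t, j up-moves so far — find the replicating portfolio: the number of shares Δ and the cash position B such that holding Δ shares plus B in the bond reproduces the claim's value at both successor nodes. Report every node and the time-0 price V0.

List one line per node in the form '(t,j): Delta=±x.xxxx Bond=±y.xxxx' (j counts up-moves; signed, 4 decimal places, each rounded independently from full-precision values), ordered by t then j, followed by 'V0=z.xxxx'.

Under the risk-neutral measure, an up-move has probability p* = (R−d)/(u−d) = 0.8710 and values discount at R = 1.4.
Terminal payoffs: V(4,0)=0.0000, V(4,1)=0.0000, V(4,2)=59.9725, V(4,3)=209.4665, V(4,4)=466.7351
Node (3,0) S=81.4152: V=(p*·0.0000+(1−p*)·0.0000)/1.4=0.0000; Δ=(0.0000−0.0000)/(120.4944−70.0170)=0.0000; B=V−Δ·S=0.0000
Node (3,1) S=140.1098: V=(p*·59.9725+(1−p*)·0.0000)/1.4=37.3101; Δ=(59.9725−0.0000)/(207.3625−120.4944)=0.6904; B=V−Δ·S=-59.4198
Node (3,2) S=241.1192: V=(p*·209.4665+(1−p*)·59.9725)/1.4=135.8407; Δ=(209.4665−59.9725)/(356.8565−207.3625)=1.0000; B=V−Δ·S=-105.2786
Node (3,3) S=414.9494: V=(p*·466.7351+(1−p*)·209.4665)/1.4=309.6708; Δ=(466.7351−209.4665)/(614.1251−356.8565)=1.0000; B=V−Δ·S=-105.2786
Node (2,0) S=94.6688: V=(p*·37.3101+(1−p*)·0.0000)/1.4=23.2114; Δ=(37.3101−0.0000)/(140.1098−81.4152)=0.6357; B=V−Δ·S=-36.9662
Node (2,1) S=162.9184: V=(p*·135.8407+(1−p*)·37.3101)/1.4=87.9479; Δ=(135.8407−37.3101)/(241.1192−140.1098)=0.9755; B=V−Δ·S=-70.9724
Node (2,2) S=280.3712: V=(p*·309.6708+(1−p*)·135.8407)/1.4=205.1722; Δ=(309.6708−135.8407)/(414.9494−241.1192)=1.0000; B=V−Δ·S=-75.1990
Node (1,0) S=110.0800: V=(p*·87.9479+(1−p*)·23.2114)/1.4=56.8534; Δ=(87.9479−23.2114)/(162.9184−94.6688)=0.9485; B=V−Δ·S=-47.5603
Node (1,1) S=189.4400: V=(p*·205.1722+(1−p*)·87.9479)/1.4=135.7475; Δ=(205.1722−87.9479)/(280.3712−162.9184)=0.9981; B=V−Δ·S=-53.3240
Node (0,0) S=128.0000: V=(p*·135.7475+(1−p*)·56.8534)/1.4=89.6912; Δ=(135.7475−56.8534)/(189.4400−110.0800)=0.9941; B=V−Δ·S=-37.5574
Self-financing check: at every node Δ·S+B equals the discounted successor values.

(0,0): Delta=0.9941 Bond=-37.5574
(1,0): Delta=0.9485 Bond=-47.5603
(1,1): Delta=0.9981 Bond=-53.3240
(2,0): Delta=0.6357 Bond=-36.9662
(2,1): Delta=0.9755 Bond=-70.9724
(2,2): Delta=1.0000 Bond=-75.1990
(3,0): Delta=0.0000 Bond=0.0000
(3,1): Delta=0.6904 Bond=-59.4198
(3,2): Delta=1.0000 Bond=-105.2786
(3,3): Delta=1.0000 Bond=-105.2786
V0=89.6912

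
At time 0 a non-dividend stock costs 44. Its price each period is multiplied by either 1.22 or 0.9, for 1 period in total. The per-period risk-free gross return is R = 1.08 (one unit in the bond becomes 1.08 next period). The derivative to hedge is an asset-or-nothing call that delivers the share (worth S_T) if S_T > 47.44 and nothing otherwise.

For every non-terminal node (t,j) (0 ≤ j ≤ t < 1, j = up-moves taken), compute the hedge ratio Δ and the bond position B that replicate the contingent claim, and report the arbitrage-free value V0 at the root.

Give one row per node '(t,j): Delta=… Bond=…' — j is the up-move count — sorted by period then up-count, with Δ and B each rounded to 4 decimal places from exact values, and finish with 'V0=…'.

The replicating-portfolio and risk-neutral prices coincide; use p* = (1.08−0.9)/(1.22−0.9) = 0.5625 for the latter.
Payoff layer (t=1): V(1,0)=0.0000, V(1,1)=53.6800
  t=0,j=0: stock 44.0000 → up 53.6800 (V=53.6800), down 39.6000 (V=0.0000). Price 27.9583; hedge Δ=3.8125, bond B=-139.7917.
Self-financing check: at every node Δ·S+B equals the discounted successor values.

(0,0): Delta=3.8125 Bond=-139.7917
V0=27.9583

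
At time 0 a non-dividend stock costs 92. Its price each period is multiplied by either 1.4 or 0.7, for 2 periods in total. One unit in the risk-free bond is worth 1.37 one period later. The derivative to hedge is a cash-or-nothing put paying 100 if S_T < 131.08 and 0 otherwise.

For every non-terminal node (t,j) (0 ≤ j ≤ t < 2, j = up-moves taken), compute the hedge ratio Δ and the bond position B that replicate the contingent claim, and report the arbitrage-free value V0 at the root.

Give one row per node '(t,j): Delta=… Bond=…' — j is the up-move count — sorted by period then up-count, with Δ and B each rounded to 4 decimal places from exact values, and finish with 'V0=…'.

Since d<R<u, set p* = (R−d)/(u−d) = 0.9571; price each node as the discounted p*-expectation of its children.
Payoff layer (t=2): V(2,0)=100.0000, V(2,1)=100.0000, V(2,2)=0.0000
  t=1,j=0: stock 64.4000 → up 90.1600 (V=100.0000), down 45.0800 (V=100.0000). Price 72.9927; hedge Δ=0.0000, bond B=72.9927.
  t=1,j=1: stock 128.8000 → up 180.3200 (V=0.0000), down 90.1600 (V=100.0000). Price 3.1283; hedge Δ=-1.1091, bond B=145.9854.
  t=0,j=0: stock 92.0000 → up 128.8000 (V=3.1283), down 64.4000 (V=72.9927). Price 4.4689; hedge Δ=-1.0849, bond B=104.2753.
Root portfolio cost Δ·92+B reproduces V0=4.4689.

(0,0): Delta=-1.0849 Bond=104.2753
(1,0): Delta=0.0000 Bond=72.9927
(1,1): Delta=-1.1091 Bond=145.9854
V0=4.4689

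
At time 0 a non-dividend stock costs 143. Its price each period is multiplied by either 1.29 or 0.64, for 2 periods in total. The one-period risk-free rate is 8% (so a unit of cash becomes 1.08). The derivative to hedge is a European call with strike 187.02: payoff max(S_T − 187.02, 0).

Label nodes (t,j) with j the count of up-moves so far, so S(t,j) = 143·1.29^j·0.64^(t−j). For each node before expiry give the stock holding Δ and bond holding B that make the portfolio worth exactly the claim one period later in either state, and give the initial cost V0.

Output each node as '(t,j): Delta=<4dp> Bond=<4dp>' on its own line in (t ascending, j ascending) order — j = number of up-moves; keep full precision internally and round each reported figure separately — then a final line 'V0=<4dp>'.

Risk-neutral probability p* = (R−d)/(u−d) = (1.08−0.64)/(1.29−0.64) = 0.6769.
Terminal payoffs: V(2,0)=0.0000, V(2,1)=0.0000, V(2,2)=50.9463
  t=1,j=0: stock 91.5200 → up 118.0608 (V=0.0000), down 58.5728 (V=0.0000). Price 0.0000; hedge Δ=0.0000, bond B=0.0000.
  t=1,j=1: stock 184.4700 → up 237.9663 (V=50.9463), down 118.0608 (V=0.0000). Price 31.9322; hedge Δ=0.4249, bond B=-46.4468.
  t=0,j=0: stock 143.0000 → up 184.4700 (V=31.9322), down 91.5200 (V=0.0000). Price 20.0145; hedge Δ=0.3435, bond B=-29.1119.
Each (Δ,B) replicates both successor values, so the strategy is self-financing and V0 is arbitrage-free.

(0,0): Delta=0.3435 Bond=-29.1119
(1,0): Delta=0.0000 Bond=0.0000
(1,1): Delta=0.4249 Bond=-46.4468
V0=20.0145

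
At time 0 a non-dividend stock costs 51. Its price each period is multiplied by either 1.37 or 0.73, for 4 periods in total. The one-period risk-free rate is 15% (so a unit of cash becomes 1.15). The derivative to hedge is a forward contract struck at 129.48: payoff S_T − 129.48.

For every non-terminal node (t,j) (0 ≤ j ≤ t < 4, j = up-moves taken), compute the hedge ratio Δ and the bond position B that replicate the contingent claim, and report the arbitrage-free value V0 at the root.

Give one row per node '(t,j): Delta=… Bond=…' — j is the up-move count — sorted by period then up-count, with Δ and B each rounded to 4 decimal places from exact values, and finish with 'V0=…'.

No-arbitrage ⇒ martingale measure with p* = (R−d)/(u−d) = 0.6562.
Terminal payoffs: V(4,0)=-114.9969, V(4,1)=-102.2994, V(4,2)=-78.4698, V(4,3)=-33.7485, V(4,4)=50.1804
  t=3,j=0: stock 19.8399 → up 27.1806 (V=-102.2994), down 14.4831 (V=-114.9969). Price -92.7514; hedge Δ=1.0000, bond B=-112.5913.
  t=3,j=1: stock 37.2337 → up 51.0102 (V=-78.4698), down 27.1806 (V=-102.2994). Price -75.3576; hedge Δ=1.0000, bond B=-112.5913.
  t=3,j=2: stock 69.8770 → up 95.7315 (V=-33.7485), down 51.0102 (V=-78.4698). Price -42.7143; hedge Δ=1.0000, bond B=-112.5913.
  t=3,j=3: stock 131.1390 → up 179.6604 (V=50.1804), down 95.7315 (V=-33.7485). Price 18.5477; hedge Δ=1.0000, bond B=-112.5913.
  t=2,j=0: stock 27.1779 → up 37.2337 (V=-75.3576), down 19.8399 (V=-92.7514). Price -70.7276; hedge Δ=1.0000, bond B=-97.9055.
  t=2,j=1: stock 51.0051 → up 69.8770 (V=-42.7143), down 37.2337 (V=-75.3576). Price -46.9004; hedge Δ=1.0000, bond B=-97.9055.
  t=2,j=2: stock 95.7219 → up 131.1390 (V=18.5477), down 69.8770 (V=-42.7143). Price -2.1836; hedge Δ=1.0000, bond B=-97.9055.
  t=1,j=0: stock 37.2300 → up 51.0051 (V=-46.9004), down 27.1779 (V=-70.7276). Price -47.9052; hedge Δ=1.0000, bond B=-85.1352.
  t=1,j=1: stock 69.8700 → up 95.7219 (V=-2.1836), down 51.0051 (V=-46.9004). Price -15.2652; hedge Δ=1.0000, bond B=-85.1352.
  t=0,j=0: stock 51.0000 → up 69.8700 (V=-15.2652), down 37.2300 (V=-47.9052). Price -23.0306; hedge Δ=1.0000, bond B=-74.0306.
Each (Δ,B) replicates both successor values, so the strategy is self-financing and V0 is arbitrage-free.

(0,0): Delta=1.0000 Bond=-74.0306
(1,0): Delta=1.0000 Bond=-85.1352
(1,1): Delta=1.0000 Bond=-85.1352
(2,0): Delta=1.0000 Bond=-97.9055
(2,1): Delta=1.0000 Bond=-97.9055
(2,2): Delta=1.0000 Bond=-97.9055
(3,0): Delta=1.0000 Bond=-112.5913
(3,1): Delta=1.0000 Bond=-112.5913
(3,2): Delta=1.0000 Bond=-112.5913
(3,3): Delta=1.0000 Bond=-112.5913
V0=-23.0306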